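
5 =5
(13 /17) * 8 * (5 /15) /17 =104 /867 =0.12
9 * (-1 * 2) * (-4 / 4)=18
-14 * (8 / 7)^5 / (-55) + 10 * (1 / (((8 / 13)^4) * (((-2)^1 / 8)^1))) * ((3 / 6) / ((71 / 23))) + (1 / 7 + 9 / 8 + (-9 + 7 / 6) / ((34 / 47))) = -26558875849631 / 489647262720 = -54.24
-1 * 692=-692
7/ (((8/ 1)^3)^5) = 7/ 35184372088832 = 0.00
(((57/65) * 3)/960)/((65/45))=513/270400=0.00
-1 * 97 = -97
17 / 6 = 2.83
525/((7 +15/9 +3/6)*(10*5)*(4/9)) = 567/220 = 2.58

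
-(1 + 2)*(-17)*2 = 102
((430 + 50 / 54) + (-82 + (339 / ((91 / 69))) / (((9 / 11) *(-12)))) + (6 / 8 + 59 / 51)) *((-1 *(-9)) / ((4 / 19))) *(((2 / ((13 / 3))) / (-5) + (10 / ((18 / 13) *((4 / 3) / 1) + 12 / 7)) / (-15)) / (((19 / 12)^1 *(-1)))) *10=239503881941 / 9773946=24504.32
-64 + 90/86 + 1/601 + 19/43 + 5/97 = -156568950/2506771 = -62.46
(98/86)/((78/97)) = 4753/3354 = 1.42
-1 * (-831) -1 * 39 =792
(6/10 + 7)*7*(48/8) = 1596/5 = 319.20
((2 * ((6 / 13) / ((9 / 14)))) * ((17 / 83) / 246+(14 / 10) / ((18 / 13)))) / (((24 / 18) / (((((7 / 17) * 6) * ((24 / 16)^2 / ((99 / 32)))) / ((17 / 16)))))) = 3887736832 / 2109536715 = 1.84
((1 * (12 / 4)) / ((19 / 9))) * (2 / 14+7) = 1350 / 133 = 10.15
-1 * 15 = -15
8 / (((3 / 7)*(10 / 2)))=56 / 15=3.73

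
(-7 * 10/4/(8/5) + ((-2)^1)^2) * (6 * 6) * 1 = -999/4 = -249.75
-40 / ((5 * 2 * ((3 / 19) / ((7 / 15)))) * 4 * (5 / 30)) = -266 / 15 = -17.73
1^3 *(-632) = -632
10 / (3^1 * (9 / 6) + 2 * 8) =20 / 41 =0.49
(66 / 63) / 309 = 22 / 6489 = 0.00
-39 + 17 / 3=-33.33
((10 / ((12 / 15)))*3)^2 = 5625 / 4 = 1406.25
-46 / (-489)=46 / 489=0.09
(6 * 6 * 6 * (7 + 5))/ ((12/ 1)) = 216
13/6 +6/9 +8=65/6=10.83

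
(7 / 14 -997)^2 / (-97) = -3972049 / 388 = -10237.24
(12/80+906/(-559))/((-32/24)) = 49329/44720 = 1.10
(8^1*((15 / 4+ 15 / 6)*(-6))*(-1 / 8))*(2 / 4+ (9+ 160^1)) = 25425 / 4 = 6356.25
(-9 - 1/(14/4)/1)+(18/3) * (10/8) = -25/14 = -1.79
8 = 8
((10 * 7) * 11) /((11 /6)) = 420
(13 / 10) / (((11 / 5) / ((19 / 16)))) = 247 / 352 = 0.70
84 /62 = 42 /31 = 1.35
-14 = -14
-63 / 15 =-21 / 5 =-4.20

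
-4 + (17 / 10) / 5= -183 / 50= -3.66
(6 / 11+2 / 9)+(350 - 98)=25024 / 99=252.77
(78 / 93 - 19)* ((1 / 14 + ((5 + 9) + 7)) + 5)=-205495 / 434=-473.49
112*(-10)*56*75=-4704000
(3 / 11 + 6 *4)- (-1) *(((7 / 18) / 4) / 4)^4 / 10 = 24.27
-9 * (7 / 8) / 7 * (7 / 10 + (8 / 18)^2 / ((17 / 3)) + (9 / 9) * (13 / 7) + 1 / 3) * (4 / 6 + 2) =-93991 / 10710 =-8.78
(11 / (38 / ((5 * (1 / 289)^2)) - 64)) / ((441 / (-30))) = -0.00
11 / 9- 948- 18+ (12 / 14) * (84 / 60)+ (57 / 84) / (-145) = -963.58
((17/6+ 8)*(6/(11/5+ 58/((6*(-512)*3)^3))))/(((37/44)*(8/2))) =1399179549081600/159291210197771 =8.78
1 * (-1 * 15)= -15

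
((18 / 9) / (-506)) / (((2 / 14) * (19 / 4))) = -28 / 4807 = -0.01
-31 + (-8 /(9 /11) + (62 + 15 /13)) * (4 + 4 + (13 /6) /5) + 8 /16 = 147293 /351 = 419.64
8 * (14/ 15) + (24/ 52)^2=7.68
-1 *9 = -9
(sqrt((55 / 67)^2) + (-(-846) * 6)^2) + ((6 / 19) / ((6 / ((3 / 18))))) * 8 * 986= 98399765927 / 3819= 25765846.01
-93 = -93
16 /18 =8 /9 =0.89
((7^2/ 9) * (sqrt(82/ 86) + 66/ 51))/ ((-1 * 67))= -1078/ 10251 - 49 * sqrt(1763)/ 25929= -0.18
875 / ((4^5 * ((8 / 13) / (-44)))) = -125125 / 2048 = -61.10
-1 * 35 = -35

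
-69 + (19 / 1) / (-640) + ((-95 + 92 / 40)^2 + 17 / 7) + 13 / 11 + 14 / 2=2102992141 / 246400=8534.87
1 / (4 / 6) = 3 / 2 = 1.50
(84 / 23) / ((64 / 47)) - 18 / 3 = -1221 / 368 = -3.32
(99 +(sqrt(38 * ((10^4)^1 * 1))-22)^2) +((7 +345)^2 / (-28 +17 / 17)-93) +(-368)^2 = 13805774 / 27-4400 * sqrt(38) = 484201.54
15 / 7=2.14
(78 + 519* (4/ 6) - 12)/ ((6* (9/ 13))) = 2678/ 27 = 99.19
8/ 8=1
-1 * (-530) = 530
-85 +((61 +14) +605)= 595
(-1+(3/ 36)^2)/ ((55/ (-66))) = 143/ 120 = 1.19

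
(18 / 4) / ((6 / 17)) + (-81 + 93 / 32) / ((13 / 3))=-2193 / 416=-5.27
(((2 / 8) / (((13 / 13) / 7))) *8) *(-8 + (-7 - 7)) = -308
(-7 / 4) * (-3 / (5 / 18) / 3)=63 / 10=6.30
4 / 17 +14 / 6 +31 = 1712 / 51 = 33.57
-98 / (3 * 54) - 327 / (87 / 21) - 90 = -169.54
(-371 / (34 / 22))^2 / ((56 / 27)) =64239021 / 2312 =27785.04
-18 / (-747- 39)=3 / 131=0.02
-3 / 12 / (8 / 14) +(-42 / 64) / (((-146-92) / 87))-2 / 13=-4971 / 14144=-0.35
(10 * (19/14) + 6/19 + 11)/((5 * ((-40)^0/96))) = 63552/133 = 477.83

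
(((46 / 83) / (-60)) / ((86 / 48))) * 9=-828 / 17845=-0.05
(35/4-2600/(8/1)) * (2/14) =-45.18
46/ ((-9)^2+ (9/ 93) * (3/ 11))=7843/ 13815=0.57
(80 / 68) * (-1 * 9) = -180 / 17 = -10.59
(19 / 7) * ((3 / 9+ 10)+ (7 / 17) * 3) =11210 / 357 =31.40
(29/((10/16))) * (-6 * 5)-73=-1465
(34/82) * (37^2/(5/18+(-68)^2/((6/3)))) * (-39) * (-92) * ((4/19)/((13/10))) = 4624810560/32422759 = 142.64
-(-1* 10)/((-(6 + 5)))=-10/11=-0.91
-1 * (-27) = 27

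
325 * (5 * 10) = 16250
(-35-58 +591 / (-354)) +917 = 97035 / 118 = 822.33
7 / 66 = 0.11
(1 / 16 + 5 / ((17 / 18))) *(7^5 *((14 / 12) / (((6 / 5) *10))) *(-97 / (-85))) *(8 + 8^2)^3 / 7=769602546972 / 1445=532596918.32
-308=-308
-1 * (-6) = 6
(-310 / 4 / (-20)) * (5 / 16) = 155 / 128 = 1.21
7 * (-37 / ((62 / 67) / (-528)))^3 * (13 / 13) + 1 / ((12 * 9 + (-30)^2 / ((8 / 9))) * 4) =8794502022695691130975 / 133523262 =65864942864380.37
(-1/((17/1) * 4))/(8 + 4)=-0.00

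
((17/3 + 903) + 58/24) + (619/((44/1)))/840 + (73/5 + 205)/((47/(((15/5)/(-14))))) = 526983647/579040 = 910.10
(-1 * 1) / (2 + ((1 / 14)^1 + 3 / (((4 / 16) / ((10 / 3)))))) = -14 / 589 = -0.02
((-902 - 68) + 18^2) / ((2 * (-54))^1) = 323 / 54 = 5.98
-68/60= -17/15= -1.13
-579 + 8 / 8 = -578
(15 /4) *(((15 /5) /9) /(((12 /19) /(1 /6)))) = 95 /288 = 0.33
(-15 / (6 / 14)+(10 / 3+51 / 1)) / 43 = 58 / 129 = 0.45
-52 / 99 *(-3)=52 / 33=1.58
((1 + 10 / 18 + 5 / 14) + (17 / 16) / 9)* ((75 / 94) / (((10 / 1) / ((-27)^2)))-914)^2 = 52992417914623 / 35626752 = 1487433.32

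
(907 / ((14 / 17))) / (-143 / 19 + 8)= 292961 / 126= 2325.09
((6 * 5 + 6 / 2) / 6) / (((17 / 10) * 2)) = 55 / 34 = 1.62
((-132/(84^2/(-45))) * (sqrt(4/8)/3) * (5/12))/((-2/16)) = -0.66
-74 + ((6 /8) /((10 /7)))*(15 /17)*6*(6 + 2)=-880 /17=-51.76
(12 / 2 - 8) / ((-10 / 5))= 1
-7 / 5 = -1.40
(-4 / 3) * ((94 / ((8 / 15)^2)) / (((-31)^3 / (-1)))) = -3525 / 238328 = -0.01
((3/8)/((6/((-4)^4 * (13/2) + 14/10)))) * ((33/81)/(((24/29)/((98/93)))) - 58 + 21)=-9153479731/2410560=-3797.24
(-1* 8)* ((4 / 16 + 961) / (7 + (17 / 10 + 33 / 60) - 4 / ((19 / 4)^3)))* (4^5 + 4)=-216890359520 / 252759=-858091.54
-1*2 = -2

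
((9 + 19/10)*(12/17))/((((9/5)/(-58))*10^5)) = -3161/1275000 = -0.00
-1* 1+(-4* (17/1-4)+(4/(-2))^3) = -61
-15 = -15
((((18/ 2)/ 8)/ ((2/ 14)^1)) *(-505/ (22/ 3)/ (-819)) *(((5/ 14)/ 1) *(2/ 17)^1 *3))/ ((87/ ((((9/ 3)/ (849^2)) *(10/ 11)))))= 0.00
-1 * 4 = -4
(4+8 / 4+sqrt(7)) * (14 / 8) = 7 * sqrt(7) / 4+21 / 2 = 15.13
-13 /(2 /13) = -169 /2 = -84.50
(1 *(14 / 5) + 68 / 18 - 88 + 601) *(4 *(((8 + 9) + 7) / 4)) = 187048 / 15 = 12469.87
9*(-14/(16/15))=-945/8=-118.12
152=152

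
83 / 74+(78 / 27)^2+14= 140663 / 5994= 23.47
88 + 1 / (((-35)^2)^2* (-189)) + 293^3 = 7134086355440624 / 283618125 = 25153845.00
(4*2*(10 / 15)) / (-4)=-4 / 3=-1.33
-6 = -6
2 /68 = 1 /34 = 0.03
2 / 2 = 1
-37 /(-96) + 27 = 2629 /96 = 27.39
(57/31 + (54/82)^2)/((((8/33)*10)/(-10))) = -488466/52111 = -9.37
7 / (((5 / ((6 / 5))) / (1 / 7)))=6 / 25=0.24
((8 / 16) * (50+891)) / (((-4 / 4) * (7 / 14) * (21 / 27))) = -8469 / 7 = -1209.86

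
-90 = -90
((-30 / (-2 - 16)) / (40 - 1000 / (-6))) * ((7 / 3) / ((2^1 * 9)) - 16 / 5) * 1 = -0.02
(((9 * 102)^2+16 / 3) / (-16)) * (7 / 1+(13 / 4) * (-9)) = 56252183 / 48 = 1171920.48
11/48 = 0.23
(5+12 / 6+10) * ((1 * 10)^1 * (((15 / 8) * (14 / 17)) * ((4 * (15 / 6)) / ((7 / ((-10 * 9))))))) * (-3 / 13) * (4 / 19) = 405000 / 247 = 1639.68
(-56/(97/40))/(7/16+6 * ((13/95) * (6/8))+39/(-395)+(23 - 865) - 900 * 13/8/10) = 268979200/11499780389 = 0.02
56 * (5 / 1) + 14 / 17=4774 / 17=280.82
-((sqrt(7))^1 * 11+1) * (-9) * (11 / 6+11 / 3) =99 / 2+1089 * sqrt(7) / 2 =1490.11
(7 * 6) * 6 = 252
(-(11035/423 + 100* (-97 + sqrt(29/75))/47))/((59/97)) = 7397705/24957-1940* sqrt(87)/8319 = 294.24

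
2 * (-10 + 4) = -12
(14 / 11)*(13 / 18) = 91 / 99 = 0.92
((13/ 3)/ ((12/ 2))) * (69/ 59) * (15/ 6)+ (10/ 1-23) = -7709/ 708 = -10.89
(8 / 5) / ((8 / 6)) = 6 / 5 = 1.20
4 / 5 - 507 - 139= -3226 / 5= -645.20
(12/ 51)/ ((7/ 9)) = 36/ 119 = 0.30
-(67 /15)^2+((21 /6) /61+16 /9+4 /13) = -2118293 /118950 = -17.81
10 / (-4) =-5 / 2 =-2.50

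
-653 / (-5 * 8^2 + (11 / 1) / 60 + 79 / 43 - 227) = 1684740 / 1406047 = 1.20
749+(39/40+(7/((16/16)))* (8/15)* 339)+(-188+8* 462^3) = 31555634063/40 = 788890851.58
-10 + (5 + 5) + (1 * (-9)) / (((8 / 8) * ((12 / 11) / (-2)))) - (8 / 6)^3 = 763 / 54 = 14.13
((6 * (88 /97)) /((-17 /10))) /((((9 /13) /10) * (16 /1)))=-14300 /4947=-2.89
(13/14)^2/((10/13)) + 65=129597/1960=66.12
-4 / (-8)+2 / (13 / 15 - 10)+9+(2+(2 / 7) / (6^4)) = 7010525 / 621432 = 11.28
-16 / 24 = -2 / 3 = -0.67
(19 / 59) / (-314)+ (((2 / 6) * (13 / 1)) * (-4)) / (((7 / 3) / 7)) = -52.00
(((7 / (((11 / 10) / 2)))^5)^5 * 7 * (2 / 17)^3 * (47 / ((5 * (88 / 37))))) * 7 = 7668784778824291442921913951715328000000000000000000000000 / 5855400132985377990306632254793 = 1309694402543649668488208000.00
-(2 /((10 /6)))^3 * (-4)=864 /125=6.91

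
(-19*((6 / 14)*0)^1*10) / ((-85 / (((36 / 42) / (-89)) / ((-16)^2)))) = 0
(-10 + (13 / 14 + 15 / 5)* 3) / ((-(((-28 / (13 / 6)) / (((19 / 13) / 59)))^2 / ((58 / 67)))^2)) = -2739999025 / 151657126577918244864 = -0.00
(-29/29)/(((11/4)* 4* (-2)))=1/22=0.05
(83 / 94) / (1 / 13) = 11.48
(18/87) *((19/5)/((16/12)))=171/290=0.59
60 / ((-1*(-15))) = 4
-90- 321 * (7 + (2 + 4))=-4263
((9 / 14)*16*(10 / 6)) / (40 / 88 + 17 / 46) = 20240 / 973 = 20.80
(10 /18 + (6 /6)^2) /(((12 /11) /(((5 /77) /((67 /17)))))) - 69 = -249557 /3618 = -68.98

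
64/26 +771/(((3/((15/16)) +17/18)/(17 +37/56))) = 446407823/135772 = 3287.92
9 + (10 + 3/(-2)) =35/2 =17.50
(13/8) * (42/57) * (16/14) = 26/19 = 1.37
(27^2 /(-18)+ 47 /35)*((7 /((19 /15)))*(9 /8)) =-74007 /304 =-243.44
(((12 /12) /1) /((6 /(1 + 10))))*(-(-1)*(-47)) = -517 /6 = -86.17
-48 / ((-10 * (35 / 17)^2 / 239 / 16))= 4330.33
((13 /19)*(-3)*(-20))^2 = 1685.32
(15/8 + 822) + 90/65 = 85827/104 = 825.26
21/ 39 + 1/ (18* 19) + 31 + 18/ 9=149125/ 4446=33.54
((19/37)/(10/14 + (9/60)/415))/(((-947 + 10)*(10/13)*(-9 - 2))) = 1435070/15834407039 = 0.00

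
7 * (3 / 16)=21 / 16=1.31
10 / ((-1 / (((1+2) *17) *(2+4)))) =-3060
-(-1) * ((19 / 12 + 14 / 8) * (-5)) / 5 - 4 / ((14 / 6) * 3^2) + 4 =10 / 21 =0.48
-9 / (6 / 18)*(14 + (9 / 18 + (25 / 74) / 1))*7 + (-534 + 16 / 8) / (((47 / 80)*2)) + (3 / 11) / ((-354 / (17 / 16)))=-117632619099 / 36115552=-3257.12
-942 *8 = -7536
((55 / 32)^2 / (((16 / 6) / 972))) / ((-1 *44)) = -200475 / 8192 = -24.47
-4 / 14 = -2 / 7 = -0.29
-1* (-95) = 95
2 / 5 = 0.40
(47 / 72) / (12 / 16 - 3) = -47 / 162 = -0.29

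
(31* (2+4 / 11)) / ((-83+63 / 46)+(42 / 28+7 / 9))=-83421 / 90343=-0.92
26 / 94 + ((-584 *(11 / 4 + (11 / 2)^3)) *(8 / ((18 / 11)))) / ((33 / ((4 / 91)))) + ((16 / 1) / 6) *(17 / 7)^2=-168994247 / 269451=-627.18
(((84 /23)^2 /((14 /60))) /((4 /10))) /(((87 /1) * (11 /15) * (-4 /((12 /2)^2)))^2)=153090000 /53831569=2.84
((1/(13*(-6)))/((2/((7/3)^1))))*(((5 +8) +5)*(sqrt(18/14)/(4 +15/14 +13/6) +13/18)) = -7/36 - 63*sqrt(7)/3952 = -0.24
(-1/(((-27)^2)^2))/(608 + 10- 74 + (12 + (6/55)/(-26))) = -715/211267460817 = -0.00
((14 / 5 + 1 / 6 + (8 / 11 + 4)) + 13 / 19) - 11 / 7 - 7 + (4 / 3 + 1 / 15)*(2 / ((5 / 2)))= 203369 / 219450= 0.93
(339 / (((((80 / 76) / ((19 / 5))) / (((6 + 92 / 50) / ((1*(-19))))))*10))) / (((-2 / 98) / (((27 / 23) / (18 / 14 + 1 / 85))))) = 49688534133 / 22195000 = 2238.73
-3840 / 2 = -1920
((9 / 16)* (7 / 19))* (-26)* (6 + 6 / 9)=-1365 / 38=-35.92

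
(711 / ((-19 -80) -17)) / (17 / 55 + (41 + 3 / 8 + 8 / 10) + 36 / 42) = -0.14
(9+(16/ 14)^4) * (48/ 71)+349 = 356.24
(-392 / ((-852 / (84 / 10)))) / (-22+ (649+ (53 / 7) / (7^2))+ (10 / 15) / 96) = 67765824 / 10996749445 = 0.01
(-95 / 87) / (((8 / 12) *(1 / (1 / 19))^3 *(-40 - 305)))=1 / 1444722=0.00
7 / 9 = 0.78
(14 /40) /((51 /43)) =301 /1020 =0.30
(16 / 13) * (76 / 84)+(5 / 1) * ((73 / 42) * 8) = 6428 / 91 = 70.64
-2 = -2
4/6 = 2/3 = 0.67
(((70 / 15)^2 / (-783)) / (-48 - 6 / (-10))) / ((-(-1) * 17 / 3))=980 / 9464121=0.00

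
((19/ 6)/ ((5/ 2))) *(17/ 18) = 323/ 270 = 1.20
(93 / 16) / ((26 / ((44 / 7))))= 1023 / 728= 1.41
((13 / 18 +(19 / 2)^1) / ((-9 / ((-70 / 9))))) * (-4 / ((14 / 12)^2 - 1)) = -103040 / 1053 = -97.85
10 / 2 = 5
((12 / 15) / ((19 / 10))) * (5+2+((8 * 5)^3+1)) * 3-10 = 1536002 / 19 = 80842.21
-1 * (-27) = 27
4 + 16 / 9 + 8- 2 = 106 / 9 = 11.78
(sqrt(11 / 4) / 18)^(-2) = 1296 / 11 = 117.82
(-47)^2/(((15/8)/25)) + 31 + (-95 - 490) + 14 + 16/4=86752/3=28917.33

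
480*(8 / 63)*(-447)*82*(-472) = 7381626880 / 7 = 1054518125.71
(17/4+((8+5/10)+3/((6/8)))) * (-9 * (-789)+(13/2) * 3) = 954147/8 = 119268.38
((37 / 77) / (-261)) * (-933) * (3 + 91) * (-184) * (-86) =17116156192 / 6699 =2555031.53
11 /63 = 0.17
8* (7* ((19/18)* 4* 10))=21280/9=2364.44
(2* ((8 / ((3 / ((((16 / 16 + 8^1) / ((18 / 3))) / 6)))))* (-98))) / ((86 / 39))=-2548 / 43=-59.26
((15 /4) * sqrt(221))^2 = 49725 /16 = 3107.81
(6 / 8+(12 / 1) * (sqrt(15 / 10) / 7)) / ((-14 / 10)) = -30 * sqrt(6) / 49-15 / 28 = -2.04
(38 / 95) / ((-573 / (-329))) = 658 / 2865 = 0.23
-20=-20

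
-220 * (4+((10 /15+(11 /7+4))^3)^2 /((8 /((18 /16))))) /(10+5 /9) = -172792.83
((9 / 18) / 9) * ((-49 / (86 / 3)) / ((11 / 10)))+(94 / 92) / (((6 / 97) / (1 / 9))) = 1.75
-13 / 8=-1.62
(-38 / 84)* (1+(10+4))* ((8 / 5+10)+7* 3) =-3097 / 14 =-221.21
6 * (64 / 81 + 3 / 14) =1139 / 189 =6.03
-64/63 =-1.02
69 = 69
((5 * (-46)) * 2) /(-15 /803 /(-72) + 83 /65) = -360.17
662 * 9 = 5958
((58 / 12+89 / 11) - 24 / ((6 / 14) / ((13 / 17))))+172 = 159437 / 1122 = 142.10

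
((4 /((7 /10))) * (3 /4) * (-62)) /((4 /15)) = -6975 /7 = -996.43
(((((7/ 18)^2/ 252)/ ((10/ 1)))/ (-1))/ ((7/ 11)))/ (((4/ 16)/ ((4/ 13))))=-11/ 94770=-0.00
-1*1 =-1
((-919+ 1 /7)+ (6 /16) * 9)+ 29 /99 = -5073809 /5544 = -915.19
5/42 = 0.12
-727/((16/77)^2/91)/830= -392244853/212480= -1846.03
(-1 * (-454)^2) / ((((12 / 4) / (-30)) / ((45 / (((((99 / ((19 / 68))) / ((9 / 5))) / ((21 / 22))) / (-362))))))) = -162821369.27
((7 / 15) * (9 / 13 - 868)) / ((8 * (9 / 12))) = -15785 / 234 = -67.46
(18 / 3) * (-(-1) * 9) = 54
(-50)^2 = 2500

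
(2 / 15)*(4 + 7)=22 / 15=1.47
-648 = -648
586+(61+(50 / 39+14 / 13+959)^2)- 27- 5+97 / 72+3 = 924830.42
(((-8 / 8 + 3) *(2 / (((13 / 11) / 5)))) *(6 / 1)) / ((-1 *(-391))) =1320 / 5083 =0.26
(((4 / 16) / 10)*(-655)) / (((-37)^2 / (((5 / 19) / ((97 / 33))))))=-21615 / 20184536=-0.00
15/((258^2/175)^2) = 153125/1476922032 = 0.00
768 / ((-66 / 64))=-8192 / 11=-744.73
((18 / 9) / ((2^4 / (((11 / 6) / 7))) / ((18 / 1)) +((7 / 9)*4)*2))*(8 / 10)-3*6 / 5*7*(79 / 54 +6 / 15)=-417514 / 8925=-46.78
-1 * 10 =-10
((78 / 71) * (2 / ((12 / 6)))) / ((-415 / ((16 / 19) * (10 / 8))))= -312 / 111967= -0.00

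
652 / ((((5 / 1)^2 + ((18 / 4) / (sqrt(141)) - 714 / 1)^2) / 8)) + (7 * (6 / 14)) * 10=8401849344 * sqrt(141) / 9186517249742641 + 275689505214375230 / 9186517249742641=30.01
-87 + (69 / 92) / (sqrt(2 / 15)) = -87 + 3*sqrt(30) / 8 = -84.95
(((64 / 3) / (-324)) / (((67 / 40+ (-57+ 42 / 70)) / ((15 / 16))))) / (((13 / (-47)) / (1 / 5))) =-1880 / 2305017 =-0.00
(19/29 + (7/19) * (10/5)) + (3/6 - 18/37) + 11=505823/40774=12.41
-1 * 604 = -604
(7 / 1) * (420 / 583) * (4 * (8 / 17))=94080 / 9911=9.49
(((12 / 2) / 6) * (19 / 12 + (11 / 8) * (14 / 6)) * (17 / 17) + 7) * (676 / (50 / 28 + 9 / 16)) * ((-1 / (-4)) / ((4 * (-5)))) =-334789 / 7890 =-42.43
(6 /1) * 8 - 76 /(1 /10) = -712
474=474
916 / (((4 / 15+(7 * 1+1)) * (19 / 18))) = 61830 / 589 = 104.97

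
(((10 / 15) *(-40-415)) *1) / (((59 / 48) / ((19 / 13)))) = -360.68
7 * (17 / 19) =119 / 19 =6.26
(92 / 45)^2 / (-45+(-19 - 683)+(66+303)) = -4232 / 382725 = -0.01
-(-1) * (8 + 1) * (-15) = -135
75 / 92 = 0.82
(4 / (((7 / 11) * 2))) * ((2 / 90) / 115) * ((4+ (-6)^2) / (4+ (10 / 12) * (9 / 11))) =3872 / 746235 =0.01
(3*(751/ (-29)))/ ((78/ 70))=-26285/ 377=-69.72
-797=-797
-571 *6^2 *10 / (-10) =20556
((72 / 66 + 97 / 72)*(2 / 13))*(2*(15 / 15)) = 1931 / 2574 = 0.75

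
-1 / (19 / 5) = -5 / 19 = -0.26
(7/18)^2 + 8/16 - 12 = -3677/324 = -11.35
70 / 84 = 5 / 6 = 0.83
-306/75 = -102/25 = -4.08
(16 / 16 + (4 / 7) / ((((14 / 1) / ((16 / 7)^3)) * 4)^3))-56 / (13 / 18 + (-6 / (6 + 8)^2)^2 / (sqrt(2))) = -57794142276781498150095 / 755153372551802697137 + 392073696 * sqrt(2) / 7794004391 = -76.46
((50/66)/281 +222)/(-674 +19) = -2058631/6073815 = -0.34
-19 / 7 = -2.71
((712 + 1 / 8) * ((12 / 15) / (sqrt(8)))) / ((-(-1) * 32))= 5697 * sqrt(2) / 1280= 6.29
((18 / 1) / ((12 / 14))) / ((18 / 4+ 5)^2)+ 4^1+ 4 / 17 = 27420 / 6137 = 4.47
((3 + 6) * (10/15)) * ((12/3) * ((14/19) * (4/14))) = 96/19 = 5.05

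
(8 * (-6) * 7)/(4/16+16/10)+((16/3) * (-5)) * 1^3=-23120/111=-208.29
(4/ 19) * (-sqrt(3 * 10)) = -1.15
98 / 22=49 / 11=4.45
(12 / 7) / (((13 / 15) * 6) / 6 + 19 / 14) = 360 / 467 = 0.77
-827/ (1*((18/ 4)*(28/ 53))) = -43831/ 126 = -347.87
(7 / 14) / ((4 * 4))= 1 / 32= 0.03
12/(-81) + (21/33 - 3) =-746/297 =-2.51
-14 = -14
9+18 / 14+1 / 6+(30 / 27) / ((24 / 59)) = 9967 / 756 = 13.18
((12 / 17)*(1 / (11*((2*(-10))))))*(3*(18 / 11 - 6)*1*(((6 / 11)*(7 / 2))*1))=9072 / 113135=0.08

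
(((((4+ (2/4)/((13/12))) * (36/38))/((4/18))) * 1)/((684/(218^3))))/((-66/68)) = -15322783128/51623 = -296820.86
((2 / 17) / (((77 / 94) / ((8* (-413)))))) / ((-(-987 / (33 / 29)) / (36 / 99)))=-7552 / 37961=-0.20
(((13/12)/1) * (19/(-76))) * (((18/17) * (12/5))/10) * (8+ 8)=-468/425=-1.10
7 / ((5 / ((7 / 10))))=49 / 50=0.98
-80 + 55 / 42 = -78.69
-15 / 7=-2.14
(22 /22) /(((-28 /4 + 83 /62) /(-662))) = 41044 /351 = 116.93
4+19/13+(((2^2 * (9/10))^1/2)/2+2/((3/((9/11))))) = 9877/1430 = 6.91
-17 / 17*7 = -7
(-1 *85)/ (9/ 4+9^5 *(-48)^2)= -340/ 544195593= -0.00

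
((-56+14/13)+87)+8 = 521/13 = 40.08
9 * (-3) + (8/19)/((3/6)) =-497/19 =-26.16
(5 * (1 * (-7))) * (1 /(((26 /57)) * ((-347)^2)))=-1995 /3130634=-0.00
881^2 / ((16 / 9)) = 6985449 / 16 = 436590.56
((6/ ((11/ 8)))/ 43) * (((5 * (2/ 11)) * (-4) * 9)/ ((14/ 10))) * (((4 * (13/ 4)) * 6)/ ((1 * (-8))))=842400/ 36421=23.13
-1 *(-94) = 94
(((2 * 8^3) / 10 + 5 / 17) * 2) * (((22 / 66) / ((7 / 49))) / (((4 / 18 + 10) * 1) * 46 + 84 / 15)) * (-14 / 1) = -1283163 / 91001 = -14.10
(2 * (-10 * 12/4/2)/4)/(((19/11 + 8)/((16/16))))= -165/214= -0.77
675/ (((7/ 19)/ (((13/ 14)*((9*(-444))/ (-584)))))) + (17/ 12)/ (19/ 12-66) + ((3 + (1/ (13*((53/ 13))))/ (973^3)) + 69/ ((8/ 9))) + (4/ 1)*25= 260543439323131076359/ 22039753425141032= 11821.52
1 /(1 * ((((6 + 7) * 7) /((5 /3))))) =5 /273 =0.02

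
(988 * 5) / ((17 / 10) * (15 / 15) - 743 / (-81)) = 4001400 / 8807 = 454.34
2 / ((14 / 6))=6 / 7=0.86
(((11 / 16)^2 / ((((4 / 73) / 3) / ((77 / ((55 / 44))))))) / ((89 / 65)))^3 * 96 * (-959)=-53694592379695061008837623 / 369606787072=-145274909059598.16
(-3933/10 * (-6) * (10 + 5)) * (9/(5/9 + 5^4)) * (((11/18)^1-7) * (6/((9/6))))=-7327179/563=-13014.53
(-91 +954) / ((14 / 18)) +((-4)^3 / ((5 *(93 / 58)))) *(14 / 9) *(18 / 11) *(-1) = 40455757 / 35805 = 1129.89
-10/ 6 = -5/ 3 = -1.67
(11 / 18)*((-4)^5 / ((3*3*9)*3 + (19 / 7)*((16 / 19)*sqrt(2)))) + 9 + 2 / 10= 630784*sqrt(2) / 26036001 + 95817214 / 14464445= 6.66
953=953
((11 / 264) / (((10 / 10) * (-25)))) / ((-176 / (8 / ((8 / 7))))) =7 / 105600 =0.00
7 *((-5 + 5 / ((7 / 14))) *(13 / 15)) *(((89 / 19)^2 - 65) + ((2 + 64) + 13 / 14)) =1568333 / 2166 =724.07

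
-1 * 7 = -7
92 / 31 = 2.97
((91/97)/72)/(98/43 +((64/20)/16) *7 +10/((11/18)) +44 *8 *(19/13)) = 399685/16395771096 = 0.00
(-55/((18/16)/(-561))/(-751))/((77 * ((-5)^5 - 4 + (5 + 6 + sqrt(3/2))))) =1496 * sqrt(6)/61329775899 + 9329056/61329775899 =0.00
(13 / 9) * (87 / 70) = 377 / 210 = 1.80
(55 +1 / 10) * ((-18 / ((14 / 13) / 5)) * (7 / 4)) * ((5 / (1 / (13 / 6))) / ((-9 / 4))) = 465595 / 12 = 38799.58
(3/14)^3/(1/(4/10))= 27/6860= 0.00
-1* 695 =-695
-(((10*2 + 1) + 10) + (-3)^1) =-28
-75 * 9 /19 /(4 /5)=-3375 /76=-44.41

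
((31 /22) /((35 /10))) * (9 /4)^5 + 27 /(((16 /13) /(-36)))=-60439689 /78848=-766.53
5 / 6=0.83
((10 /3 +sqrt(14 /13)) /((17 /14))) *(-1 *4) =-14.40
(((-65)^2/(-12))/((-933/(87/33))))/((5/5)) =122525/123156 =0.99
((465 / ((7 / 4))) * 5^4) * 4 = 4650000 / 7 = 664285.71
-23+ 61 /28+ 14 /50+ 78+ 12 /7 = 41421 /700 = 59.17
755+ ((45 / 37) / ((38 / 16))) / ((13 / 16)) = 6905705 / 9139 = 755.63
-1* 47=-47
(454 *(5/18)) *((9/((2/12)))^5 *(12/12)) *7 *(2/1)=810681359040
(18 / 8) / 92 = 0.02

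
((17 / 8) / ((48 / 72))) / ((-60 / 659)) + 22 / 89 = -990027 / 28480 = -34.76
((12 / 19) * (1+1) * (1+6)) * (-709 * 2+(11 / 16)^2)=-7620627 / 608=-12533.93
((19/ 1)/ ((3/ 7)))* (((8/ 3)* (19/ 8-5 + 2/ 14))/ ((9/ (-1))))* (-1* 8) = -21128/ 81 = -260.84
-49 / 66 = -0.74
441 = 441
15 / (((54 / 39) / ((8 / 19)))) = 260 / 57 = 4.56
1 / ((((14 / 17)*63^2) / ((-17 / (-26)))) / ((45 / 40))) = 289 / 1284192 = 0.00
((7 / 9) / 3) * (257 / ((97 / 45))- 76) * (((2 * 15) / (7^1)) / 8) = 20965 / 3492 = 6.00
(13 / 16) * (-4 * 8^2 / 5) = -208 / 5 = -41.60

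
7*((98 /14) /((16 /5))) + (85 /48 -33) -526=-541.92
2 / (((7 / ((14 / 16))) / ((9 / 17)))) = 9 / 68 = 0.13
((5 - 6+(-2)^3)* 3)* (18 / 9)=-54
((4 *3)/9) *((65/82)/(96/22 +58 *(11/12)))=2860/155677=0.02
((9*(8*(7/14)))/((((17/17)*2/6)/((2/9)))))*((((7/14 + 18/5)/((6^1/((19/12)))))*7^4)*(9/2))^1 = 5611137/20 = 280556.85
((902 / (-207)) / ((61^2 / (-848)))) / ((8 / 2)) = 191224 / 770247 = 0.25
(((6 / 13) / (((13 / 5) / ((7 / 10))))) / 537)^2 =49 / 915123001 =0.00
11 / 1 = 11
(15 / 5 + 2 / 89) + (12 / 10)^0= 358 / 89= 4.02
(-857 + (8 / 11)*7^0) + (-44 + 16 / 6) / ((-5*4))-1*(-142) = -117514 / 165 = -712.21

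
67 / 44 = 1.52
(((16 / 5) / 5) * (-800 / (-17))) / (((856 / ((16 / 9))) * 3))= 1024 / 49113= 0.02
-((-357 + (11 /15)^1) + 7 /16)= 85399 /240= 355.83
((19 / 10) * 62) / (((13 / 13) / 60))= 7068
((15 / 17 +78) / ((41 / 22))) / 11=2682 / 697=3.85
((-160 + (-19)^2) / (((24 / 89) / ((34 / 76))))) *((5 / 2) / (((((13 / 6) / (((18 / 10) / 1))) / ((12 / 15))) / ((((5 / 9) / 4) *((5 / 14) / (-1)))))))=-1520565 / 55328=-27.48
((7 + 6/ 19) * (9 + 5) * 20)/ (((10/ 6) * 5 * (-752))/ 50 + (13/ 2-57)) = -46704/ 4009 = -11.65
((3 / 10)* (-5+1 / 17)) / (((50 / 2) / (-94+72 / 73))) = 171108 / 31025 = 5.52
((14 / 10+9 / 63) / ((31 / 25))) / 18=15 / 217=0.07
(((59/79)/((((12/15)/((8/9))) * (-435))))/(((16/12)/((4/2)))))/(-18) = 59/371142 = 0.00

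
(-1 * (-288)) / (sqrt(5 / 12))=576 * sqrt(15) / 5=446.17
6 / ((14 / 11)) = 33 / 7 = 4.71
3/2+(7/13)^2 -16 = -4803/338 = -14.21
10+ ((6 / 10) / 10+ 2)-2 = 503 / 50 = 10.06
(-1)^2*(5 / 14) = 5 / 14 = 0.36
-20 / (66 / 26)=-260 / 33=-7.88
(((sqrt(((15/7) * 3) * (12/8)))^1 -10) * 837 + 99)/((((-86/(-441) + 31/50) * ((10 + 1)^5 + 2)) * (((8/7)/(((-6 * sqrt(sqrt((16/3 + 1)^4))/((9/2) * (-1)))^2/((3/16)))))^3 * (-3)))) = 1190548950364443443200/1538140897860183 -2868569676768051200 * sqrt(210)/170904544206687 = 530785.73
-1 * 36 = -36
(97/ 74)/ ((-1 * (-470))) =97/ 34780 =0.00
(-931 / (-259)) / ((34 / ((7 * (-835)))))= -777385 / 1258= -617.95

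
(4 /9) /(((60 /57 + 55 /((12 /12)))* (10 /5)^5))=19 /76680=0.00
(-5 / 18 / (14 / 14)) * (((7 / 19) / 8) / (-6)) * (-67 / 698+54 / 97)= 1091755 / 1111461696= 0.00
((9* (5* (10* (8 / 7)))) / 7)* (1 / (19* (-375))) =-48 / 4655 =-0.01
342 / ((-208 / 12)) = -513 / 26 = -19.73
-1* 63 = -63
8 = 8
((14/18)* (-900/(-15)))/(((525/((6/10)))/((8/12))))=8/225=0.04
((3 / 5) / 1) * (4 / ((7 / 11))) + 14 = 622 / 35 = 17.77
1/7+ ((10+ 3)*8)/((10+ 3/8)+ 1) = 65/7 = 9.29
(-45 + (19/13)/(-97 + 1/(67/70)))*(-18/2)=11286714/27859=405.14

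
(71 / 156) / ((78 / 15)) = 355 / 4056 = 0.09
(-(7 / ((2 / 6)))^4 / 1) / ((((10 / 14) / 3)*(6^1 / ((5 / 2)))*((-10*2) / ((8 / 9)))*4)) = 151263 / 40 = 3781.58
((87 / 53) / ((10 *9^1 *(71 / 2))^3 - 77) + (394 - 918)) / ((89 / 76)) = -34419403505858822 / 76921627963583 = -447.46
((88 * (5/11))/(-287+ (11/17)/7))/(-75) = 476/256065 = 0.00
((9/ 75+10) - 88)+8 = -1747/ 25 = -69.88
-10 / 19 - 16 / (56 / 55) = -2160 / 133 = -16.24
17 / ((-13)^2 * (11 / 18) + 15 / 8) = 1224 / 7571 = 0.16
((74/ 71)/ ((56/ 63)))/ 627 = 111/ 59356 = 0.00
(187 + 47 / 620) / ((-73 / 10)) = -115987 / 4526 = -25.63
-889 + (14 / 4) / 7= -1777 / 2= -888.50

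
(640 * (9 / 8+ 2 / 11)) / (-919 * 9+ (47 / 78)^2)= -11194560 / 110700821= -0.10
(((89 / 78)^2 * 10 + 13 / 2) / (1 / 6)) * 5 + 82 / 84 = 4163389 / 7098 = 586.56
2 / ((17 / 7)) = 14 / 17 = 0.82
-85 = -85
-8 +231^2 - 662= 52691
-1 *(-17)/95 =17/95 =0.18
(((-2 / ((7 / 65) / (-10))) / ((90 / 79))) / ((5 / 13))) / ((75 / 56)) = 213616 / 675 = 316.47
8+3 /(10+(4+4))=49 /6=8.17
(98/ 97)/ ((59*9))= 98/ 51507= 0.00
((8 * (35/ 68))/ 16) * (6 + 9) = 525/ 136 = 3.86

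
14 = 14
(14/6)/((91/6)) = 2/13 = 0.15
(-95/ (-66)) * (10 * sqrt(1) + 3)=1235/ 66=18.71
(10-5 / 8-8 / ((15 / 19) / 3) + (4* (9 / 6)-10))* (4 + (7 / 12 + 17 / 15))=-343343 / 2400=-143.06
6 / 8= 3 / 4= 0.75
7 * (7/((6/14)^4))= 117649/81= 1452.46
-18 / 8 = -9 / 4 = -2.25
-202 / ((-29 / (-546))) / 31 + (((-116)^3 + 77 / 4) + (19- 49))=-1561029.43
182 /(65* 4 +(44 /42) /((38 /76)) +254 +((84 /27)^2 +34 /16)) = 825552 /2394551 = 0.34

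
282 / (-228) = -1.24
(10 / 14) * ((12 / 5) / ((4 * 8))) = 3 / 56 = 0.05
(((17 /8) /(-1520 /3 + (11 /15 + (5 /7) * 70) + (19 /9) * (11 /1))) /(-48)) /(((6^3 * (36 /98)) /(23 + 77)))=104125 /807542784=0.00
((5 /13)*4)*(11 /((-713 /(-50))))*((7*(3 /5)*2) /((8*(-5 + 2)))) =-3850 /9269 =-0.42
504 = 504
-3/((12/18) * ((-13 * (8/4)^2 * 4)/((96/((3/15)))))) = 135/13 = 10.38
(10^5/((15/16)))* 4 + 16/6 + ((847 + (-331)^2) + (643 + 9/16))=25810603/48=537720.90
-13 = -13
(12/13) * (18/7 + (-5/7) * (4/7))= 1272/637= 2.00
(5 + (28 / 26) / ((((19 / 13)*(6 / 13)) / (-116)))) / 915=-10271 / 52155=-0.20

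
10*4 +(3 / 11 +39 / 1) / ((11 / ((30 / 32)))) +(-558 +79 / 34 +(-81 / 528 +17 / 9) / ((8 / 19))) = -1204281251 / 2369664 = -508.21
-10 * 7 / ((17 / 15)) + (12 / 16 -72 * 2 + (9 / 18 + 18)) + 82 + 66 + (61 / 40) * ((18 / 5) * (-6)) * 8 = -513459 / 1700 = -302.03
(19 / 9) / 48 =19 / 432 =0.04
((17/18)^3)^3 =118587876497/198359290368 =0.60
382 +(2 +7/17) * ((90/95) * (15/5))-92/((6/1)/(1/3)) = 1115542/2907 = 383.74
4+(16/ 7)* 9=24.57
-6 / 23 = -0.26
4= 4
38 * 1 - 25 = 13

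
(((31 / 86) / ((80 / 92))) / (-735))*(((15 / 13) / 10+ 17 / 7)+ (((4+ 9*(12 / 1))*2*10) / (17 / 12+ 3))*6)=-20946156787 / 12194473200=-1.72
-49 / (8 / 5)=-245 / 8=-30.62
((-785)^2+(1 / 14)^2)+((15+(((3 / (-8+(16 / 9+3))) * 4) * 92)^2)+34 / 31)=3748787873631 / 5109916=733630.04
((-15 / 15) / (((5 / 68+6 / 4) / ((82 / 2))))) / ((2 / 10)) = -13940 / 107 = -130.28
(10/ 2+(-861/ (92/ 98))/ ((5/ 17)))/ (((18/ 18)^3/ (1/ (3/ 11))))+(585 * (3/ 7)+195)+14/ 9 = -158929613/ 14490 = -10968.23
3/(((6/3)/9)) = 27/2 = 13.50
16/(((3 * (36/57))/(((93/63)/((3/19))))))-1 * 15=36259/567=63.95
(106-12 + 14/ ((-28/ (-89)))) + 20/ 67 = 18599/ 134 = 138.80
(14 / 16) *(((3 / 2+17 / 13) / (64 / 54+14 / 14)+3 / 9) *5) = 260645 / 36816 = 7.08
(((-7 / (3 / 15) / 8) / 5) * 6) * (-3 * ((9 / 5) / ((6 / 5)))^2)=567 / 16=35.44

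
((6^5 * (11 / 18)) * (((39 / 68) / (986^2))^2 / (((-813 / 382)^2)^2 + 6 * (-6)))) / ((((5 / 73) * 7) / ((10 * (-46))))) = 40784451431087988 / 397982270663158355417075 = 0.00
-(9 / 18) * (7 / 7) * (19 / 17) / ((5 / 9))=-171 / 170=-1.01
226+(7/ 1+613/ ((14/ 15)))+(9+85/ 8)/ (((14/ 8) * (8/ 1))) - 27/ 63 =99765/ 112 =890.76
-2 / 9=-0.22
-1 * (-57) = 57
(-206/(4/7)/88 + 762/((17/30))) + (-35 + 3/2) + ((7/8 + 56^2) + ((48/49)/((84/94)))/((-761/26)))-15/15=3469856247615/780980816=4442.95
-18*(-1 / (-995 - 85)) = -1 / 60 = -0.02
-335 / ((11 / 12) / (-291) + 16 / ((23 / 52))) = -26905860 / 2905091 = -9.26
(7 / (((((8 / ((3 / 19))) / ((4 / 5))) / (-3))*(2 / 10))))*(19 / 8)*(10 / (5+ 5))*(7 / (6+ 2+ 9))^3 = -21609 / 78608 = -0.27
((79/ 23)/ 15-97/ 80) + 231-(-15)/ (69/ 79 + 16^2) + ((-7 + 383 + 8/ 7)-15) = 592.22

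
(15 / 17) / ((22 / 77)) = 105 / 34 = 3.09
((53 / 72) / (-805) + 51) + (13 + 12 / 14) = 3759067 / 57960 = 64.86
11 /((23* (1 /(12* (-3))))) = -396 /23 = -17.22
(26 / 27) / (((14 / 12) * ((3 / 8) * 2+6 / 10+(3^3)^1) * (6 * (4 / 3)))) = 130 / 35721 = 0.00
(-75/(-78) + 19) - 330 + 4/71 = -572227/1846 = -309.98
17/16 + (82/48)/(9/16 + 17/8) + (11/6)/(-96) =41587/24768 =1.68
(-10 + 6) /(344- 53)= -4 /291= -0.01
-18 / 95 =-0.19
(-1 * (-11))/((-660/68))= -17/15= -1.13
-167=-167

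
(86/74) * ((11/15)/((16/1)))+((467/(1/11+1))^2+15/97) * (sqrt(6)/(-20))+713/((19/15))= 94980587/168720 - 2559712753 * sqrt(6)/279360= -21881.17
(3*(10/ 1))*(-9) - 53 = -323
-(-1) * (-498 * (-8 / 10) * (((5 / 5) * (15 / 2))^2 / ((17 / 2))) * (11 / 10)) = 49302 / 17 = 2900.12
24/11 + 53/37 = 1471/407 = 3.61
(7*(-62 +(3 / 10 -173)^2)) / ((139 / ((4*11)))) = 229177333 / 3475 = 65950.31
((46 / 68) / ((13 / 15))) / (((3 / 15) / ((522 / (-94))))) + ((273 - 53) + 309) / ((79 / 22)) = 206200037 / 1641146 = 125.64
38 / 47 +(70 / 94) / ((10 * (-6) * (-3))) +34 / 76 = 40507 / 32148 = 1.26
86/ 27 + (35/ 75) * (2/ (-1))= 304/ 135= 2.25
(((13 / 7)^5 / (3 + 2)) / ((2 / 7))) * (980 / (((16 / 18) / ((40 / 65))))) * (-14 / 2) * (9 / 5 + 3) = -12338352 / 35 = -352524.34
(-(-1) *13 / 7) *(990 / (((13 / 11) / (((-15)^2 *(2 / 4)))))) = 175017.86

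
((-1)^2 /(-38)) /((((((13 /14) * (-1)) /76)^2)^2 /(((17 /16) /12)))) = -8958841696 /85683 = -104557.98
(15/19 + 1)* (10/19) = 340/361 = 0.94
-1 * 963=-963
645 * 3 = 1935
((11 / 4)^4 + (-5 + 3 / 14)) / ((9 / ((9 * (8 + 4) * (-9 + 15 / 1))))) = 845199 / 224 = 3773.21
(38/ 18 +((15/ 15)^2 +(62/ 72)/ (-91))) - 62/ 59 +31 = 709799/ 21476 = 33.05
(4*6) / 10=2.40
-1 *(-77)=77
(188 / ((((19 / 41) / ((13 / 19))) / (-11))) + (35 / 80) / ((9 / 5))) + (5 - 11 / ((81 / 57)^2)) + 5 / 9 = -12855094277 / 4210704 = -3052.96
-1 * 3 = -3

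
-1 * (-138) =138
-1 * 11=-11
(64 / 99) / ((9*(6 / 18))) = 64 / 297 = 0.22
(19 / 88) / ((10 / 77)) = 133 / 80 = 1.66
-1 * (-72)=72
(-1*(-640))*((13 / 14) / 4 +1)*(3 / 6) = 2760 / 7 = 394.29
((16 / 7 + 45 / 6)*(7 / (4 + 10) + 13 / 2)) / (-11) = -137 / 22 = -6.23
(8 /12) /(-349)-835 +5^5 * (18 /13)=47528539 /13611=3491.92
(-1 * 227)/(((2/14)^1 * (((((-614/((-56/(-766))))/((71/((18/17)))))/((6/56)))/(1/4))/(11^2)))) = 232068683/5643888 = 41.12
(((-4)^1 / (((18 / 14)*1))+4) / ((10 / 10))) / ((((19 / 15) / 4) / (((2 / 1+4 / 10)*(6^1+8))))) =1792 / 19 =94.32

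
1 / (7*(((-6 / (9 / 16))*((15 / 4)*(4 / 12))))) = -3 / 280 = -0.01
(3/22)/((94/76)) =57/517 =0.11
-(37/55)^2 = -1369/3025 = -0.45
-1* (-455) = 455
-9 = -9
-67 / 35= -1.91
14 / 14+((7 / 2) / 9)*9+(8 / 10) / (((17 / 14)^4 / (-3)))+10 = 11188561 / 835210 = 13.40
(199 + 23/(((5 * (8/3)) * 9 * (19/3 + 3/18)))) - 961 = -594337/780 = -761.97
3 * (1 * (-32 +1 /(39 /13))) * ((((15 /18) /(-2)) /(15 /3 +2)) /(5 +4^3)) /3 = 475 /17388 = 0.03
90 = 90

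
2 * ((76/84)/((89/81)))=1026/623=1.65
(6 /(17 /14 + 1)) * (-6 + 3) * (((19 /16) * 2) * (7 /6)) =-2793 /124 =-22.52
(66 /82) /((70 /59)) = 1947 /2870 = 0.68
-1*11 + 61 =50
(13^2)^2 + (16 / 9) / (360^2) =2082096901 / 72900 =28561.00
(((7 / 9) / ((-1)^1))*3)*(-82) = 574 / 3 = 191.33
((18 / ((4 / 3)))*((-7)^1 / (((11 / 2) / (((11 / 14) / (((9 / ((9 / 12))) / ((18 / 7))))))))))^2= 6561 / 784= 8.37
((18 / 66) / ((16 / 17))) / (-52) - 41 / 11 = -3.73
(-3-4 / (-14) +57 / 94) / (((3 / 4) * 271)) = -2774 / 267477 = -0.01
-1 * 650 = -650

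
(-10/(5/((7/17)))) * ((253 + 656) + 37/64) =-407491/544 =-749.06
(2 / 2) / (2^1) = 1 / 2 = 0.50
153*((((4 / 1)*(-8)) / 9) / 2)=-272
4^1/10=2/5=0.40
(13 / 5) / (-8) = -0.32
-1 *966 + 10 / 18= -8689 / 9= -965.44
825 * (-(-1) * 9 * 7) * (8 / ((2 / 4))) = 831600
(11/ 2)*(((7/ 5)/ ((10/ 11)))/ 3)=847/ 300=2.82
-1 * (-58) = 58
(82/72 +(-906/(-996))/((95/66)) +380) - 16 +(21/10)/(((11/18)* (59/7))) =67459295093/184225140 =366.18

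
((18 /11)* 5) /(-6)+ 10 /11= -5 /11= -0.45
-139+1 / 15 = -2084 / 15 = -138.93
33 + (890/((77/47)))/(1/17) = 9268.19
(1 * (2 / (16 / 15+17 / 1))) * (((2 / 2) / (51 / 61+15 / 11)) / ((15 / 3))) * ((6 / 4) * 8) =1342 / 11111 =0.12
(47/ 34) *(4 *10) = 940/ 17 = 55.29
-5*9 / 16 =-45 / 16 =-2.81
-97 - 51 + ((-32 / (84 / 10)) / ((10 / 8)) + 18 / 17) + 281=46771 / 357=131.01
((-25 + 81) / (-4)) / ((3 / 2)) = -28 / 3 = -9.33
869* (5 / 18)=4345 / 18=241.39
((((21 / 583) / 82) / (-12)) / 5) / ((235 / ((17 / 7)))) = -17 / 224688200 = -0.00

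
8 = 8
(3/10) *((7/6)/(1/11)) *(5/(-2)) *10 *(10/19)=-1925/38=-50.66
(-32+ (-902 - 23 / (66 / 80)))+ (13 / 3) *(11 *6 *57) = 15340.12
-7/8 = -0.88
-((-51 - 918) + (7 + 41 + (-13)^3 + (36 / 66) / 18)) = 102893 / 33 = 3117.97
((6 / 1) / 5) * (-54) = -324 / 5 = -64.80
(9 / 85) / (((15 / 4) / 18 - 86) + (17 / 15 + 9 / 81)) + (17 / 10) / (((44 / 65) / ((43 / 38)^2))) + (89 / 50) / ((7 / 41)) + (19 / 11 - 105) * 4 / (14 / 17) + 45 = -463362096347979 / 1046034466400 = -442.97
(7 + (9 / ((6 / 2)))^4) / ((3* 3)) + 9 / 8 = 785 / 72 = 10.90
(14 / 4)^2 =49 / 4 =12.25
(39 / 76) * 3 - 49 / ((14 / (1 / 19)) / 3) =75 / 76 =0.99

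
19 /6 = 3.17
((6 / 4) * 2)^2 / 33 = 3 / 11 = 0.27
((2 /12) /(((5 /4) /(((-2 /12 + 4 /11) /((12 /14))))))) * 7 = 637 /2970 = 0.21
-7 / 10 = -0.70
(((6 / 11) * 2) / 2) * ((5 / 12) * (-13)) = -65 / 22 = -2.95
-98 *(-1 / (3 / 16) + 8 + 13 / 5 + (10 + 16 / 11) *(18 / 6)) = -640822 / 165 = -3883.77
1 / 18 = 0.06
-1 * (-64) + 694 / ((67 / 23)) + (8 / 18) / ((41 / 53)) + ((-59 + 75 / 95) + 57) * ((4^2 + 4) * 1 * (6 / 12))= 136556336 / 469737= 290.71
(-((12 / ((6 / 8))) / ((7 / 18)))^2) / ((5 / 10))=-3385.47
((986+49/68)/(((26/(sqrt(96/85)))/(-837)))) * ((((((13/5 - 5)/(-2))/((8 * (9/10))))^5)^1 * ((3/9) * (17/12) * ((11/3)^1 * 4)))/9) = -22880077 * sqrt(510)/154664640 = -3.34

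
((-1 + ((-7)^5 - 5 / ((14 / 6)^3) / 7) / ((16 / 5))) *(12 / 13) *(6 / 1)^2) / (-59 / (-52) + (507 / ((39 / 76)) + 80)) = -21795169608 / 133483595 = -163.28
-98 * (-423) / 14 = 2961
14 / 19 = 0.74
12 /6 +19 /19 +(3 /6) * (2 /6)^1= 19 /6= 3.17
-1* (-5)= 5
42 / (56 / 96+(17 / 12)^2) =16.21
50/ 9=5.56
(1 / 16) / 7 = 1 / 112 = 0.01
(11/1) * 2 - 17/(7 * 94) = 14459/658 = 21.97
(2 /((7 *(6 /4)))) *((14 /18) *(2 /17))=8 /459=0.02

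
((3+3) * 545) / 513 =1090 / 171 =6.37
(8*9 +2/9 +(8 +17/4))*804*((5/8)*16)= 2037470/3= 679156.67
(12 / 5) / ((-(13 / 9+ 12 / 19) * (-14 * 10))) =513 / 62125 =0.01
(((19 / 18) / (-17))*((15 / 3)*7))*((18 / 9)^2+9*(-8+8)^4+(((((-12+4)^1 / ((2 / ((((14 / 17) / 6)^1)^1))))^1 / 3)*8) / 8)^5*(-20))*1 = -111623159817890 / 12827693806929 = -8.70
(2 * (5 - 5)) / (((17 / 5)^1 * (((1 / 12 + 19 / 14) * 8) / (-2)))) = 0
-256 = -256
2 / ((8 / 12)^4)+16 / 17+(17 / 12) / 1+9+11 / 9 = 27791 / 1224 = 22.71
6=6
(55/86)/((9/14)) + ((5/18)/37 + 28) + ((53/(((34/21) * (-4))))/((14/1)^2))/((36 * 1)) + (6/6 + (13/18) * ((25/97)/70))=634772609431/21156379776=30.00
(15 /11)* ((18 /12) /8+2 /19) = 1335 /3344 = 0.40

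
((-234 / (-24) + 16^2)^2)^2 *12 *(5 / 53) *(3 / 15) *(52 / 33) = 16598789232493 / 9328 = 1779458536.93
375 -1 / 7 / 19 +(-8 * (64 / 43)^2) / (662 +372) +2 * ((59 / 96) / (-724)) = 1656760158947989 / 4418337620928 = 374.97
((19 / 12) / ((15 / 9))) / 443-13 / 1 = -115161 / 8860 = -13.00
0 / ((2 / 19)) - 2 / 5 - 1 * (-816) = 4078 / 5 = 815.60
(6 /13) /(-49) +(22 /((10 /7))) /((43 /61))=2990699 /136955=21.84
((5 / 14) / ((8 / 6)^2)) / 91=45 / 20384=0.00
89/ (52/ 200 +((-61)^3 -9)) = -4450/ 11349487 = -0.00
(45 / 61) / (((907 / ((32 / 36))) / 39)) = 1560 / 55327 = 0.03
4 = 4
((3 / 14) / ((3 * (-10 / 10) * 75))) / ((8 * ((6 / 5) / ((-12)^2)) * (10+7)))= -1 / 1190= -0.00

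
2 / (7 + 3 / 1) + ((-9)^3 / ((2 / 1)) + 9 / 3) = -3613 / 10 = -361.30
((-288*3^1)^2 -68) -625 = 745803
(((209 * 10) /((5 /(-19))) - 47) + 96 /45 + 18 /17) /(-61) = 2036381 /15555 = 130.91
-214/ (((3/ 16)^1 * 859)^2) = -54784/ 6640929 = -0.01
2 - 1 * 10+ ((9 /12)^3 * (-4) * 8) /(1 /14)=-197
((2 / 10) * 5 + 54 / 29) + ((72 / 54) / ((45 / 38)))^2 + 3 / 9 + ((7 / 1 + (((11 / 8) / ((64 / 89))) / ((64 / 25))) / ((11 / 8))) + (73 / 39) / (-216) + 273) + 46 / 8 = 8182482050393 / 28142899200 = 290.75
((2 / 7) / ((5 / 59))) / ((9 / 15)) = 118 / 21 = 5.62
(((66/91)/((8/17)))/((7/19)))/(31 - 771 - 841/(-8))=-7106/1078441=-0.01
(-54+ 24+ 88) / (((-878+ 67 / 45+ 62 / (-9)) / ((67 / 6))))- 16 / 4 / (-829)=-8000731 / 10985079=-0.73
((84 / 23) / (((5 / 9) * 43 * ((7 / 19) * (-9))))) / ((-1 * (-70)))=-114 / 173075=-0.00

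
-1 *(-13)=13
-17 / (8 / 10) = -85 / 4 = -21.25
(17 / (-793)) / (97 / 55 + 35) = -935 / 1603446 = -0.00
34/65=0.52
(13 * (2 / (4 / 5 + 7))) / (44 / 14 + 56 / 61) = 2135 / 2601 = 0.82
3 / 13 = 0.23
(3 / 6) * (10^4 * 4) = 20000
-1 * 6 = -6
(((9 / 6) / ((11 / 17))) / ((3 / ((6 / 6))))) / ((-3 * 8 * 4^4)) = -17 / 135168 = -0.00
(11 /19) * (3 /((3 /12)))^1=132 /19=6.95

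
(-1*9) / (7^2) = -0.18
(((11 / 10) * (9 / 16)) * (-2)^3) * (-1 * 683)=3380.85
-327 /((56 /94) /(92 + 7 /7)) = -51047.04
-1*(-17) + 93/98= 1759/98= 17.95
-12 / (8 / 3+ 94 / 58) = -1044 / 373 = -2.80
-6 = -6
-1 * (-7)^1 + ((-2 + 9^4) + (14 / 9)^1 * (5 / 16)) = 472787 / 72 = 6566.49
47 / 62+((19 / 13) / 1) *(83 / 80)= 73327 / 32240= 2.27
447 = 447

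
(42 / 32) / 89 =21 / 1424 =0.01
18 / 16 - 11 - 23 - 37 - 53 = -983 / 8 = -122.88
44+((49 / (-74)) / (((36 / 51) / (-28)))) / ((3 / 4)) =26314 / 333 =79.02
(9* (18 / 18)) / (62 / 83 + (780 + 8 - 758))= 747 / 2552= 0.29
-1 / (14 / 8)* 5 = -20 / 7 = -2.86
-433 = -433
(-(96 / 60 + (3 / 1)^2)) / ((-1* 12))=53 / 60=0.88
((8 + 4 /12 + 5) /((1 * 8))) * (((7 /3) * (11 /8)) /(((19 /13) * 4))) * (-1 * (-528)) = 55055 /114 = 482.94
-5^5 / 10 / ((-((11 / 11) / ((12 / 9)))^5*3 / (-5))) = -1600000 / 729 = -2194.79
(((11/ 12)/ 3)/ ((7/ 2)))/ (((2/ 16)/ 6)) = 88/ 21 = 4.19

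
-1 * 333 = -333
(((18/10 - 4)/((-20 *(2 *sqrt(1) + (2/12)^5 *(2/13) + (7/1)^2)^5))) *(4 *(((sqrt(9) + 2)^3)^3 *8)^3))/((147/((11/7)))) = 649654133582102112921600000000000000000000/12492341963991483154361136592907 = 52004190683.76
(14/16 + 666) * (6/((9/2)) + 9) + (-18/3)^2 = 166249/24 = 6927.04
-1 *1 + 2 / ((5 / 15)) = 5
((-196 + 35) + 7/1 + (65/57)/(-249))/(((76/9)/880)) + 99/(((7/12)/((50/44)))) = -3325661930/209741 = -15856.04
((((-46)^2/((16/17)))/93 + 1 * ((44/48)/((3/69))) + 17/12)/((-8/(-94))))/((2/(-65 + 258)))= 157499773/2976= 52923.31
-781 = -781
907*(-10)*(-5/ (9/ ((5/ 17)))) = 1482.03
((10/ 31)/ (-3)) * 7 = -70/ 93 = -0.75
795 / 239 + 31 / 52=48749 / 12428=3.92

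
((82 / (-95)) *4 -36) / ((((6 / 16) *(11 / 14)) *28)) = -14992 / 3135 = -4.78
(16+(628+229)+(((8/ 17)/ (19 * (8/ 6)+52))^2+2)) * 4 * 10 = 8506715360/ 243049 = 35000.00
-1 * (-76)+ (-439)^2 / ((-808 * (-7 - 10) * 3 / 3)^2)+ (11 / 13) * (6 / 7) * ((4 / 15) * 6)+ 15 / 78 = 6640693537623 / 85848351680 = 77.35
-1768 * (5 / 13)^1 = -680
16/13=1.23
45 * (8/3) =120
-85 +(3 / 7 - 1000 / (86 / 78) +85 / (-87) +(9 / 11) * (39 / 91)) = -285802820 / 288057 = -992.17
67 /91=0.74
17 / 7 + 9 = 80 / 7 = 11.43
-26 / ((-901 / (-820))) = -21320 / 901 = -23.66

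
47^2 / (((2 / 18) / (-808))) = -16063848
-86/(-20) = 43/10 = 4.30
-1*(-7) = 7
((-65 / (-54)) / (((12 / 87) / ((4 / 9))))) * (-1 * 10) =-9425 / 243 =-38.79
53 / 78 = 0.68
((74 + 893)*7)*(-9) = -60921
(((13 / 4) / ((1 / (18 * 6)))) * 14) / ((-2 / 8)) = -19656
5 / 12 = 0.42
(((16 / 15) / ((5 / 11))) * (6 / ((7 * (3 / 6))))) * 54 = 217.23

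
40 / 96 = 5 / 12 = 0.42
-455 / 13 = -35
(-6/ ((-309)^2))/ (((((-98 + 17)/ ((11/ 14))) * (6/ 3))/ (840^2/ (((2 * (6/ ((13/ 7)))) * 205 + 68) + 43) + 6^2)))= 6016186/ 37421199963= 0.00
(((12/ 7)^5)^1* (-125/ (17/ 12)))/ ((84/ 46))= -1430784000/ 2000033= -715.38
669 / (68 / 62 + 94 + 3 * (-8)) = 20739 / 2204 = 9.41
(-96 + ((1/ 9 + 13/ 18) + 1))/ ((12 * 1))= -565/ 72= -7.85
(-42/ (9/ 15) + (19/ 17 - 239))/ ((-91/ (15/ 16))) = 39255/ 12376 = 3.17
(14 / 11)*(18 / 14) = 18 / 11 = 1.64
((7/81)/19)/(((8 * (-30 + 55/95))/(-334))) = 1169/181116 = 0.01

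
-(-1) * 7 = 7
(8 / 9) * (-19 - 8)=-24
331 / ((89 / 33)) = 10923 / 89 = 122.73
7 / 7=1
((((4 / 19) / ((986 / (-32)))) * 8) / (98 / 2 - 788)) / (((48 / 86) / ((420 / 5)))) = 77056 / 6922213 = 0.01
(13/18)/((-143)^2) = 1/28314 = 0.00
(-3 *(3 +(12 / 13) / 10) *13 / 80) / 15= -201 / 2000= -0.10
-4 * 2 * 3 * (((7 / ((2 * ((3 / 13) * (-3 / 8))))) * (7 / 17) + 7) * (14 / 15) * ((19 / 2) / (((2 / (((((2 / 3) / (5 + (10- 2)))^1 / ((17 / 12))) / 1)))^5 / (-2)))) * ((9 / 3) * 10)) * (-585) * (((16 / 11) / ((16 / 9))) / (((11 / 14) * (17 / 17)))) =12165889720320 / 83416566093289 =0.15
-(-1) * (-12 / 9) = -4 / 3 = -1.33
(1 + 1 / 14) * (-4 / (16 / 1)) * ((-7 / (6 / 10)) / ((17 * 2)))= 25 / 272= 0.09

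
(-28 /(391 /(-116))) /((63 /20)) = 9280 /3519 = 2.64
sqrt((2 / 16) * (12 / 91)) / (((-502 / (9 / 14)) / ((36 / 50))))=-81 * sqrt(546) / 15988700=-0.00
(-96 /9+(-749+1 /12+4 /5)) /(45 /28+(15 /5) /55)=-3505579 /7677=-456.63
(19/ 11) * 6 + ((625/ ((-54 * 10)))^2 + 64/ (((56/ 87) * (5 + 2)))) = 162876563/ 6286896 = 25.91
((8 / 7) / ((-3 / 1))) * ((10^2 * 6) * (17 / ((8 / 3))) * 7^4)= -3498600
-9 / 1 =-9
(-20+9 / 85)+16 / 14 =-18.75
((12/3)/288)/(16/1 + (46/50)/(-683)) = 17075/19668744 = 0.00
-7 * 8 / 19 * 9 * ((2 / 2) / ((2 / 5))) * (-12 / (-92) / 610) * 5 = -1890 / 26657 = -0.07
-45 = -45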